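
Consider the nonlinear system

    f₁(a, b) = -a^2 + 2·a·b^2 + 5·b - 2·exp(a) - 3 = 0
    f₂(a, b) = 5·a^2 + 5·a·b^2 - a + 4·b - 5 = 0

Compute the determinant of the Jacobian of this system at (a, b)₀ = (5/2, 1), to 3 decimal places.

-1228.585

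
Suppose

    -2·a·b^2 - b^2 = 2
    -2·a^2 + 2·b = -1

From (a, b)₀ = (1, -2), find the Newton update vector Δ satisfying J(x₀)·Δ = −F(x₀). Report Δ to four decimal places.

At (1, -2): F = (-14.0000, -5.0000).
Jacobian J = [[-2·b^2, -4·a·b - 2·b], [-4·a, 2]].
At the point, J = [[-8.0000, 12.0000], [-4.0000, 2.0000]] (det J = 32.0000).
Solving J·Δ = −F gives Δ = (-1.0000, 0.5000).

(-1.0000, 0.5000)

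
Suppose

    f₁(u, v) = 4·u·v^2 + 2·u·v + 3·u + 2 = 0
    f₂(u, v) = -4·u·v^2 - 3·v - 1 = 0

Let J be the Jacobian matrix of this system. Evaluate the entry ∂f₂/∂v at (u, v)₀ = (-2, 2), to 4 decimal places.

∂f₂/∂v = -8·u·v - 3.
At (-2, 2) this is 29.0000.

29.0000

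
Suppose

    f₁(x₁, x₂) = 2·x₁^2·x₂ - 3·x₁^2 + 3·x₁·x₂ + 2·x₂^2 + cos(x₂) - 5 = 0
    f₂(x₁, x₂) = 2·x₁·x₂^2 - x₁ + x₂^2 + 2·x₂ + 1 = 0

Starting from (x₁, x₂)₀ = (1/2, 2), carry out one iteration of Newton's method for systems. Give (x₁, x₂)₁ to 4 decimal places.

(9.1873, -5.3311)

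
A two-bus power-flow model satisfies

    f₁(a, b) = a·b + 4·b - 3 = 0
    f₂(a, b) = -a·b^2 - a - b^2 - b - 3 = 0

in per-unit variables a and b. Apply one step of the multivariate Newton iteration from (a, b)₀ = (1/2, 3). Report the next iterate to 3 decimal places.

(1.500, 0.000)

At (1/2, 3): F = (10.500, -20.000).
Jacobian J = [[b, a + 4], [-b^2 - 1, -2·a·b - 2·b - 1]].
At the point, J = [[3.000, 4.500], [-10.000, -10.000]] (det J = 15.000).
Solving J·Δ = −F gives Δ = (1.000, -3.000).
Then the next iterate is (a, b)₁ = (1.500, 0.000).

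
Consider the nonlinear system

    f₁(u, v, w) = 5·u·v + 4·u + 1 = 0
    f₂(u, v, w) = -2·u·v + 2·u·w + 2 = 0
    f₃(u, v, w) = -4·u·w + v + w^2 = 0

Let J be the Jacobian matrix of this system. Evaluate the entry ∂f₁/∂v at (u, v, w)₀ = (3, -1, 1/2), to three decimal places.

15.000

∂f₁/∂v = 5·u.
At (3, -1, 1/2) this is 15.000.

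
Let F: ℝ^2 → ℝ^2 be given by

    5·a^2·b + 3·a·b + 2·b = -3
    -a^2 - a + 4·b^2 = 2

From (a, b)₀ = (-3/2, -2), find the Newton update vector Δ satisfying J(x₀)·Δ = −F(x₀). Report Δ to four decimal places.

(0.2891, 0.8643)

At (-3/2, -2): F = (-14.5000, 13.2500).
Jacobian J = [[10·a·b + 3·b, 5·a^2 + 3·a + 2], [-2·a - 1, 8·b]].
At the point, J = [[24.0000, 8.7500], [2.0000, -16.0000]] (det J = -401.5000).
Solving J·Δ = −F gives Δ = (0.2891, 0.8643).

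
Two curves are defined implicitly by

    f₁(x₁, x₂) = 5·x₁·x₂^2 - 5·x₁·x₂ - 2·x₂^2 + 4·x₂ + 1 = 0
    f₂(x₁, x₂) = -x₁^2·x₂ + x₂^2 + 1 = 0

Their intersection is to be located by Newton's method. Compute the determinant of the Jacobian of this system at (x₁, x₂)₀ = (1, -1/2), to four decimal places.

-3.5000

J = [[5·x₂^2 - 5·x₂, 10·x₁·x₂ - 5·x₁ - 4·x₂ + 4], [-2·x₁·x₂, -x₁^2 + 2·x₂]].
At the point, J = [[3.7500, -4.0000], [1.0000, -2.0000]].
det J = -3.5000.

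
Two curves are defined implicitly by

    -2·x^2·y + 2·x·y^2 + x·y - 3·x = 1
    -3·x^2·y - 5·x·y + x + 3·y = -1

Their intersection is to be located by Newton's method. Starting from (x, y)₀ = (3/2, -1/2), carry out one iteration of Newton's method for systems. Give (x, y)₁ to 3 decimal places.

(-0.277, -1.042)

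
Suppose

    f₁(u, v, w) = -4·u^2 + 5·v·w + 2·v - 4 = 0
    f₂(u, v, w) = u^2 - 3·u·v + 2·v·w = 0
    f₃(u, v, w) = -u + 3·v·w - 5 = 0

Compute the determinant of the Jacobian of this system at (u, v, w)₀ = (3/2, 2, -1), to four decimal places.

307.0000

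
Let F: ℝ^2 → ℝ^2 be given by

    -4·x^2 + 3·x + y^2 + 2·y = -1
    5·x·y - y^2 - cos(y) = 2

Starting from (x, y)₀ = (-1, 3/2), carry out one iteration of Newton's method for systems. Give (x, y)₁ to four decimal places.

At (-1, 3/2): F = (-0.7500, -11.820737).
Jacobian J = [[-8·x + 3, 2·y + 2], [5·y, 5·x - 2·y + sin(y)]].
At the point, J = [[11.0000, 5.0000], [7.5000, -7.002505]] (det J = -114.527555).
Solving J·Δ = −F gives Δ = (0.5619, -1.0862).
Then the next iterate is (x, y)₁ = (-0.4381, 0.4138).

(-0.4381, 0.4138)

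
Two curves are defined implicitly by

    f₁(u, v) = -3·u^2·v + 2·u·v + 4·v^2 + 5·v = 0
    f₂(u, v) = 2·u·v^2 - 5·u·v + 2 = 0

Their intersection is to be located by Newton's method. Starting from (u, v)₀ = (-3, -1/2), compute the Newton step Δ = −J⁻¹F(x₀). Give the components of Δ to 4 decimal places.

(0.7982, 0.2193)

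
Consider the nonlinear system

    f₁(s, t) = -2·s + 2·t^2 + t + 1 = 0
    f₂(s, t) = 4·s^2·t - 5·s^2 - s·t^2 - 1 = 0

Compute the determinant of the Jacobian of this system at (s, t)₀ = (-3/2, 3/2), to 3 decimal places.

J = [[-2, 4·t + 1], [8·s·t - 10·s - t^2, 4·s^2 - 2·s·t]].
At the point, J = [[-2.000, 7.000], [-5.250, 13.500]].
det J = 9.750.

9.750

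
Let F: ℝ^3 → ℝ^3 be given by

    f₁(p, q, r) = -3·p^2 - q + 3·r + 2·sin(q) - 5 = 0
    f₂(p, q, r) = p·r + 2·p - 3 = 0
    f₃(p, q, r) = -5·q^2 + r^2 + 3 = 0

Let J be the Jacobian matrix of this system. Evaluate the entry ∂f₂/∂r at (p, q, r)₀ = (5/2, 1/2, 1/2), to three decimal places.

∂f₂/∂r = p.
At (5/2, 1/2, 1/2) this is 2.500.

2.500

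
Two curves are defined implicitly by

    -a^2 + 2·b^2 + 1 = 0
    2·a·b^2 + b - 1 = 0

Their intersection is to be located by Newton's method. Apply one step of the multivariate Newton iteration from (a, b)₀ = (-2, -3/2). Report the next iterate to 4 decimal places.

At (-2, -3/2): F = (1.5000, -11.5000).
Jacobian J = [[-2·a, 4·b], [2·b^2, 4·a·b + 1]].
At the point, J = [[4.0000, -6.0000], [4.5000, 13.0000]] (det J = 79.0000).
Solving J·Δ = −F gives Δ = (0.6266, 0.6677).
Then the next iterate is (a, b)₁ = (-1.3734, -0.8323).

(-1.3734, -0.8323)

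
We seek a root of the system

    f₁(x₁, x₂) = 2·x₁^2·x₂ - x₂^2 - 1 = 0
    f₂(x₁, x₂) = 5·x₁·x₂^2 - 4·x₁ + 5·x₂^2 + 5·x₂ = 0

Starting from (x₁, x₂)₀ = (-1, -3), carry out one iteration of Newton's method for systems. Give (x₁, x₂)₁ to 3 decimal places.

(-0.970, -1.045)

At (-1, -3): F = (-16.000, -11.000).
Jacobian J = [[4·x₁·x₂, 2·x₁^2 - 2·x₂], [5·x₂^2 - 4, 10·x₁·x₂ + 10·x₂ + 5]].
At the point, J = [[12.000, 8.000], [41.000, 5.000]] (det J = -268.000).
Solving J·Δ = −F gives Δ = (0.030, 1.955).
Then the next iterate is (x₁, x₂)₁ = (-0.970, -1.045).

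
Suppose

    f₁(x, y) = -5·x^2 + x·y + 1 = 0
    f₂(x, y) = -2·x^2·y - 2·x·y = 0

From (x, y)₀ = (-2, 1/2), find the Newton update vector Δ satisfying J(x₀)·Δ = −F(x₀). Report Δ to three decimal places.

(1.000, 0.250)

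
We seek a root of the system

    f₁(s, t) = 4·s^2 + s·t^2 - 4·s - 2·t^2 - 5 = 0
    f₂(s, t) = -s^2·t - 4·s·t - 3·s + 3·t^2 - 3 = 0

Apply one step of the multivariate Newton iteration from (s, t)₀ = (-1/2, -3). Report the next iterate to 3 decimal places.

(0.388, -1.426)

At (-1/2, -3): F = (-24.500, 20.250).
Jacobian J = [[8·s + t^2 - 4, 2·s·t - 4·t], [-2·s·t - 4·t - 3, -s^2 - 4·s + 6·t]].
At the point, J = [[1.000, 15.000], [6.000, -16.250]] (det J = -106.250).
Solving J·Δ = −F gives Δ = (0.888, 1.574).
Then the next iterate is (s, t)₁ = (0.388, -1.426).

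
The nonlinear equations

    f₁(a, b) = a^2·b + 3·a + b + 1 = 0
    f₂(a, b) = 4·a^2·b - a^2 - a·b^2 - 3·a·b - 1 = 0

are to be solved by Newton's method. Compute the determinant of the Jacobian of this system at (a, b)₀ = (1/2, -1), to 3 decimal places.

J = [[2·a·b + 3, a^2 + 1], [8·a·b - 2·a - b^2 - 3·b, 4·a^2 - 2·a·b - 3·a]].
At the point, J = [[2.000, 1.250], [-3.000, 0.500]].
det J = 4.750.

4.750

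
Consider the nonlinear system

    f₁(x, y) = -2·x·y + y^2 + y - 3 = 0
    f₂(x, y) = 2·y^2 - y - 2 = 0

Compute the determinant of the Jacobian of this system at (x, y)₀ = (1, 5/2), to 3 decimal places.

-45.000

J = [[-2·y, -2·x + 2·y + 1], [0, 4·y - 1]].
At the point, J = [[-5.000, 4.000], [0.000, 9.000]].
det J = -45.000.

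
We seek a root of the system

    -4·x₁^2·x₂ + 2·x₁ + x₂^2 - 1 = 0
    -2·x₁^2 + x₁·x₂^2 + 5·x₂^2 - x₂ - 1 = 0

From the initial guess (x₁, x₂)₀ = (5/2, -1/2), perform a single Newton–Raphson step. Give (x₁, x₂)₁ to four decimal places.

(1.2859, -0.4161)

At (5/2, -1/2): F = (16.7500, -11.1250).
Jacobian J = [[-8·x₁·x₂ + 2, -4·x₁^2 + 2·x₂], [-4·x₁ + x₂^2, 2·x₁·x₂ + 10·x₂ - 1]].
At the point, J = [[12.0000, -26.0000], [-9.7500, -8.5000]] (det J = -355.5000).
Solving J·Δ = −F gives Δ = (-1.2141, 0.0839).
Then the next iterate is (x₁, x₂)₁ = (1.2859, -0.4161).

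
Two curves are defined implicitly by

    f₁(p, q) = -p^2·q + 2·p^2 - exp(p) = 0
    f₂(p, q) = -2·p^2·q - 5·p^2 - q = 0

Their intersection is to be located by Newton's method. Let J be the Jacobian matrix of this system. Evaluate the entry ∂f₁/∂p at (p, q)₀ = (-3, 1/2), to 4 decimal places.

∂f₁/∂p = -2·p·q + 4·p - exp(p).
At (-3, 1/2) this is -9.0498.

-9.0498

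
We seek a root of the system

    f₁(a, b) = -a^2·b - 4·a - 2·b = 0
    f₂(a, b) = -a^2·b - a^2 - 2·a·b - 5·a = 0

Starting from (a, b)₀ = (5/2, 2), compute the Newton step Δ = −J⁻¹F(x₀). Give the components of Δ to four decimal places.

(-1.0417, -1.4444)

At (5/2, 2): F = (-26.5000, -41.2500).
Jacobian J = [[-2·a·b - 4, -a^2 - 2], [-2·a·b - 2·a - 2·b - 5, -a^2 - 2·a]].
At the point, J = [[-14.0000, -8.2500], [-24.0000, -11.2500]] (det J = -40.5000).
Solving J·Δ = −F gives Δ = (-1.0417, -1.4444).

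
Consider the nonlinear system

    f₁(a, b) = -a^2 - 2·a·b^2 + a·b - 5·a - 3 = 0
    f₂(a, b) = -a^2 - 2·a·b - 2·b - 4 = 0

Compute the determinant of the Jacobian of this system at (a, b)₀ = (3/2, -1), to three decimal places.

J = [[-2·a - 2·b^2 + b - 5, -4·a·b + a], [-2·a - 2·b, -2·a - 2]].
At the point, J = [[-11.000, 7.500], [-1.000, -5.000]].
det J = 62.500.

62.500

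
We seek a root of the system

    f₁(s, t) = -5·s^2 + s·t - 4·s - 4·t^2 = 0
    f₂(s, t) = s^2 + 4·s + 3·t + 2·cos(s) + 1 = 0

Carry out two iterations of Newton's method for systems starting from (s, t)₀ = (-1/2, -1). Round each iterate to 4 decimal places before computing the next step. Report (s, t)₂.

(-0.3607, -0.5194)

At (-1/2, -1): F = (-2.7500, -1.994835).
Jacobian J = [[-10·s + t - 4, s - 8·t], [2·s - 2·sin(s) + 4, 3]].
At the point, J = [[0.0000, 7.5000], [3.958851, 3.0000]] (det J = -29.691383).
Solving J·Δ = −F gives Δ = (0.2260, 0.3667).
Then the next iterate is (s, t)₁ = (-0.2740, -0.6333).
Round to (-0.2740, -0.6333) and repeat: F = (-0.710131, 0.004569), J = [[-1.8933, 4.7924], [3.993169, 3.0000]].
Δ = (-0.0867, 0.1139), so (s, t)₂ = (-0.3607, -0.5194).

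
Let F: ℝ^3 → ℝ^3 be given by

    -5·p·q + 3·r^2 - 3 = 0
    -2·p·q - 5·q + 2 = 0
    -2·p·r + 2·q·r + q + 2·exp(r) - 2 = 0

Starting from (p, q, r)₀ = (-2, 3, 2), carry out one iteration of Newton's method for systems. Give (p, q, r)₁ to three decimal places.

(-1.759, 0.555, 1.088)

At (-2, 3, 2): F = (39.000, -1.000, 35.77811).
Jacobian J = [[-5·q, -5·p, 6·r], [-2·q, -2·p - 5, 0], [-2·r, 2·r + 1, -2·p + 2·q + 2·exp(r)]].
At the point, J = [[-15.000, 10.000, 12.000], [-6.000, -1.000, 0.000], [-4.000, 5.000, 24.77811]] (det J = 1450.35841).
Solving J·Δ = −F gives Δ = (0.241, -2.445, -0.912).
Then the next iterate is (p, q, r)₁ = (-1.759, 0.555, 1.088).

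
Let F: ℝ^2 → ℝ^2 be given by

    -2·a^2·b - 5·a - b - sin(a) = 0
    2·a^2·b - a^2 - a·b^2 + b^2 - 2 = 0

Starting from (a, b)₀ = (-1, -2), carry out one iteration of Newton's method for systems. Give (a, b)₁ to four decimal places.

(-0.3143, -1.1476)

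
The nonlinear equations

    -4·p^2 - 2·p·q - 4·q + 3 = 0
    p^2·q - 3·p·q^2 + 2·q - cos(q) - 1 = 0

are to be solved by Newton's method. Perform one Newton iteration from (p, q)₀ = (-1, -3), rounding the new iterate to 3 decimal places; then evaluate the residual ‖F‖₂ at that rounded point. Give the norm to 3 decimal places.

At (-1, -3): F = (5.000, 17.98999).
Jacobian J = [[-8·p - 2·q, -2·p - 4], [2·p·q - 3·q^2, p^2 - 6·p·q + sin(q) + 2]].
At the point, J = [[14.000, -2.000], [-21.000, -15.14112]] (det J = -253.97568).
Solving J·Δ = −F gives Δ = (-0.156, 1.405).
Then the next iterate is (p, q)₁ = (-1.156, -1.595).
Re-evaluating at (-1.156, -1.595): F = (0.34702, 2.52542), so ‖F‖₂ = 2.549.

2.549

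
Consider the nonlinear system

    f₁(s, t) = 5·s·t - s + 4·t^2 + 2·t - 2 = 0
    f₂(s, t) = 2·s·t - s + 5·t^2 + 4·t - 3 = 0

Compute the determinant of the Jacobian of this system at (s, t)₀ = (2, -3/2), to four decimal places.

59.5000

J = [[5·t - 1, 5·s + 8·t + 2], [2·t - 1, 2·s + 10·t + 4]].
At the point, J = [[-8.5000, 0.0000], [-4.0000, -7.0000]].
det J = 59.5000.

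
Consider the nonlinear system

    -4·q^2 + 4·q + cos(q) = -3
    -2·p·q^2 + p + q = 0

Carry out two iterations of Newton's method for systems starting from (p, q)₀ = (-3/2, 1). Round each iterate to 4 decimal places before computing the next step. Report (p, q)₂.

(2.0461, 1.5261)

At (-3/2, 1): F = (3.540302, 2.5000).
Jacobian J = [[0, -8·q - sin(q) + 4], [-2·q^2 + 1, -4·p·q + 1]].
At the point, J = [[0.0000, -4.841471], [-1.0000, 7.0000]] (det J = -4.841471).
Solving J·Δ = −F gives Δ = (7.6187, 0.7312).
Then the next iterate is (p, q)₁ = (6.1187, 1.7312).
Round to (6.1187, 1.7312) and repeat: F = (-2.223130, -28.826242), J = [[0.0000, -10.836763], [-4.994107, -41.370774]].
Δ = (-4.0726, -0.2051), so (p, q)₂ = (2.0461, 1.5261).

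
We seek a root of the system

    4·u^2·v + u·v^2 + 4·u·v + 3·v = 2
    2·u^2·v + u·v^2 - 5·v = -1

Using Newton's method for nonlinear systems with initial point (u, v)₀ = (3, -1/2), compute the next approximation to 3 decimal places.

(3.285, 0.139)

At (3, -1/2): F = (-26.750, -4.750).
Jacobian J = [[8·u·v + v^2 + 4·v, 4·u^2 + 2·u·v + 4·u + 3], [4·u·v + v^2, 2·u^2 + 2·u·v - 5]].
At the point, J = [[-13.750, 48.000], [-5.750, 10.000]] (det J = 138.500).
Solving J·Δ = −F gives Δ = (0.285, 0.639).
Then the next iterate is (u, v)₁ = (3.285, 0.139).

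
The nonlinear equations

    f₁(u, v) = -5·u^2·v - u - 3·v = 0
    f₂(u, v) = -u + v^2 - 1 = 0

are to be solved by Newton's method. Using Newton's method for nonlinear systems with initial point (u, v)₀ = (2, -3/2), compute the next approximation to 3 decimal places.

At (2, -3/2): F = (32.500, -0.750).
Jacobian J = [[-10·u·v - 1, -5·u^2 - 3], [-1, 2·v]].
At the point, J = [[29.000, -23.000], [-1.000, -3.000]] (det J = -110.000).
Solving J·Δ = −F gives Δ = (-1.043, 0.098).
Then the next iterate is (u, v)₁ = (0.957, -1.402).

(0.957, -1.402)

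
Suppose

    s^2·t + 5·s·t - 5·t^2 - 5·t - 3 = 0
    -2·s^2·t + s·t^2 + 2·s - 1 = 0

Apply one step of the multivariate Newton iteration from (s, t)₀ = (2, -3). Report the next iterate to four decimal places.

At (2, -3): F = (-75.0000, 45.0000).
Jacobian J = [[2·s·t + 5·t, s^2 + 5·s - 10·t - 5], [-4·s·t + t^2 + 2, -2·s^2 + 2·s·t]].
At the point, J = [[-27.0000, 39.0000], [35.0000, -20.0000]] (det J = -825.0000).
Solving J·Δ = −F gives Δ = (-0.3091, 1.7091).
Then the next iterate is (s, t)₁ = (1.6909, -1.2909).

(1.6909, -1.2909)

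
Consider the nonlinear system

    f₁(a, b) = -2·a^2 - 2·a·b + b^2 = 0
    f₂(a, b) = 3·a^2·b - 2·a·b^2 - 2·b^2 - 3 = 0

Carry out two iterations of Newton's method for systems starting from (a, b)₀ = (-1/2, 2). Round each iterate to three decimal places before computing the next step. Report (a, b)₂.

At (-1/2, 2): F = (5.500, -5.500).
Jacobian J = [[-4·a - 2·b, -2·a + 2·b], [6·a·b - 2·b^2, 3·a^2 - 4·a·b - 4·b]].
At the point, J = [[-2.000, 5.000], [-14.000, -3.250]] (det J = 76.500).
Solving J·Δ = −F gives Δ = (-0.126, -1.150).
Then the next iterate is (a, b)₁ = (-0.626, 0.850).
Round to (-0.626, 0.850) and repeat: F = (1.00295, -2.54115), J = [[0.804, 2.952], [-4.63760, -0.09597]].
Δ = (-0.544, -0.192), so (a, b)₂ = (-1.170, 0.658).

(-1.170, 0.658)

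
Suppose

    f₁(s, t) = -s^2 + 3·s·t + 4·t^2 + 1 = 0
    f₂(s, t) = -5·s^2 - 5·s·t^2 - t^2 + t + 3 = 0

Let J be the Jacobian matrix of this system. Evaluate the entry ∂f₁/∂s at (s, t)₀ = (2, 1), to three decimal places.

-1.000

∂f₁/∂s = -2·s + 3·t.
At (2, 1) this is -1.000.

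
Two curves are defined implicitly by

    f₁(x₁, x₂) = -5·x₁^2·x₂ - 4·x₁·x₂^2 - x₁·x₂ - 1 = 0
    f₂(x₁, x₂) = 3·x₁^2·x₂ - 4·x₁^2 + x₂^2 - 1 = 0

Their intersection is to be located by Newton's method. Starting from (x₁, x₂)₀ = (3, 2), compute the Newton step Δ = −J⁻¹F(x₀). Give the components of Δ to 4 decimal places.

At (3, 2): F = (-145.0000, 21.0000).
Jacobian J = [[-10·x₁·x₂ - 4·x₂^2 - x₂, -5·x₁^2 - 8·x₁·x₂ - x₁], [6·x₁·x₂ - 8·x₁, 3·x₁^2 + 2·x₂]].
At the point, J = [[-78.0000, -96.0000], [12.0000, 31.0000]] (det J = -1266.0000).
Solving J·Δ = −F gives Δ = (-1.9581, 0.0806).

(-1.9581, 0.0806)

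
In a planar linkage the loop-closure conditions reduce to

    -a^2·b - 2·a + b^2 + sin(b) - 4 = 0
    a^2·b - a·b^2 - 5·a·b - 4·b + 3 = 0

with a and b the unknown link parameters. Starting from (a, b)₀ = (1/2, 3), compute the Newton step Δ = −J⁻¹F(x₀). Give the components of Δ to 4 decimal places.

(-0.4447, -1.1796)

At (1/2, 3): F = (3.391120, -20.2500).
Jacobian J = [[-2·a·b - 2, -a^2 + 2·b + cos(b)], [2·a·b - b^2 - 5·b, a^2 - 2·a·b - 5·a - 4]].
At the point, J = [[-5.0000, 4.760008], [-21.0000, -9.2500]] (det J = 146.210158).
Solving J·Δ = −F gives Δ = (-0.4447, -1.1796).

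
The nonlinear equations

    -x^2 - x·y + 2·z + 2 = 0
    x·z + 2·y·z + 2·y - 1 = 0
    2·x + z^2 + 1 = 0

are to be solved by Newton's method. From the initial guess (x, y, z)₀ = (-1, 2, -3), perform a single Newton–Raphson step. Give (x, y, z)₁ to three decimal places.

At (-1, 2, -3): F = (-3.000, -6.000, 8.000).
Jacobian J = [[-2·x - y, -x, 2], [z, 2·z + 2, x + 2·y], [2, 0, 2·z]].
At the point, J = [[0.000, 1.000, 2.000], [-3.000, -4.000, 3.000], [2.000, 0.000, -6.000]] (det J = 4.000).
Solving J·Δ = −F gives Δ = (5.000, -3.000, 3.000).
Then the next iterate is (x, y, z)₁ = (4.000, -1.000, 0.000).

(4.000, -1.000, 0.000)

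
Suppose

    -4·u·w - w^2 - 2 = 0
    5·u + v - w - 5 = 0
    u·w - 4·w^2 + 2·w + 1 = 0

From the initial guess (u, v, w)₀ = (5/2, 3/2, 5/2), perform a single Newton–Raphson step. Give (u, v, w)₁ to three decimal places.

(0.816, 2.325, 1.406)

At (5/2, 3/2, 5/2): F = (-33.250, 6.500, -12.750).
Jacobian J = [[-4·w, 0, -4·u - 2·w], [5, 1, -1], [w, 0, u - 8·w + 2]].
At the point, J = [[-10.000, 0.000, -15.000], [5.000, 1.000, -1.000], [2.500, 0.000, -15.500]] (det J = 192.500).
Solving J·Δ = −F gives Δ = (-1.684, 0.825, -1.094).
Then the next iterate is (u, v, w)₁ = (0.816, 2.325, 1.406).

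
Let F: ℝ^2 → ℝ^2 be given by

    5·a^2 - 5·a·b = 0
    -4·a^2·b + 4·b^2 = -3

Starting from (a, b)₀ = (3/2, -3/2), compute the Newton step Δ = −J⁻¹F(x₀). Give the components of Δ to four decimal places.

(-0.8333, 0.5000)

At (3/2, -3/2): F = (22.5000, 25.5000).
Jacobian J = [[10·a - 5·b, -5·a], [-8·a·b, -4·a^2 + 8·b]].
At the point, J = [[22.5000, -7.5000], [18.0000, -21.0000]] (det J = -337.5000).
Solving J·Δ = −F gives Δ = (-0.8333, 0.5000).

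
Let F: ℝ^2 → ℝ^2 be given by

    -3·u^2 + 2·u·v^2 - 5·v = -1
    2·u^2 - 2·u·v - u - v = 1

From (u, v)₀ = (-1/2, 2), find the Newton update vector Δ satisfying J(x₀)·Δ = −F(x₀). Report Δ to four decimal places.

(0.0000, -1.5278)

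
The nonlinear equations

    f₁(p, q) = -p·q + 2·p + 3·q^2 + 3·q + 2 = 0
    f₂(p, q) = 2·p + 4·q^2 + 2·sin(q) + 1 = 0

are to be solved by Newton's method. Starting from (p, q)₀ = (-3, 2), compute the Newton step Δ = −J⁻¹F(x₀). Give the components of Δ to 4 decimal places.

At (-3, 2): F = (20.0000, 12.818595).
Jacobian J = [[-q + 2, -p + 6·q + 3], [2, 8·q + 2·cos(q)]].
At the point, J = [[0.0000, 18.0000], [2.0000, 15.167706]] (det J = -36.0000).
Solving J·Δ = −F gives Δ = (2.0172, -1.1111).

(2.0172, -1.1111)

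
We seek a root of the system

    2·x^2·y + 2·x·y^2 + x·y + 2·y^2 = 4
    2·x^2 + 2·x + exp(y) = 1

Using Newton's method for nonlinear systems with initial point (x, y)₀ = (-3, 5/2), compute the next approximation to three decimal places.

At (-3, 5/2): F = (8.500, 23.18249).
Jacobian J = [[4·x·y + 2·y^2 + y, 2·x^2 + 4·x·y + x + 4·y], [4·x + 2, exp(y)]].
At the point, J = [[-15.000, -5.000], [-10.000, 12.18249]] (det J = -232.73741).
Solving J·Δ = −F gives Δ = (0.943, -1.129).
Then the next iterate is (x, y)₁ = (-2.057, 1.371).

(-2.057, 1.371)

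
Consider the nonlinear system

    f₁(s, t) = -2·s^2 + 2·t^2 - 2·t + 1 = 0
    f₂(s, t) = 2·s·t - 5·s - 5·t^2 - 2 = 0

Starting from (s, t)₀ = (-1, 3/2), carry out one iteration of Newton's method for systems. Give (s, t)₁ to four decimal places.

(-0.3917, 0.7667)

At (-1, 3/2): F = (0.5000, -11.2500).
Jacobian J = [[-4·s, 4·t - 2], [2·t - 5, 2·s - 10·t]].
At the point, J = [[4.0000, 4.0000], [-2.0000, -17.0000]] (det J = -60.0000).
Solving J·Δ = −F gives Δ = (0.6083, -0.7333).
Then the next iterate is (s, t)₁ = (-0.3917, 0.7667).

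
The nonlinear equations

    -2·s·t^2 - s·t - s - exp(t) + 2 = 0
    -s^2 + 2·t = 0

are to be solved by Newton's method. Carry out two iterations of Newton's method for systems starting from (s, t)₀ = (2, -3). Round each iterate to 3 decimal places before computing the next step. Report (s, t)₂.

(-2.579, 1.843)

At (2, -3): F = (-30.04979, -10.000).
Jacobian J = [[-2·t^2 - t - 1, -4·s·t - s - exp(t)], [-2·s, 2]].
At the point, J = [[-16.000, 21.95021], [-4.000, 2.000]] (det J = 55.80085).
Solving J·Δ = −F gives Δ = (-2.857, -0.713).
Then the next iterate is (s, t)₁ = (-0.857, -3.713).
Round to (-0.857, -3.713) and repeat: F = (23.28039, -8.16045), J = [[-24.85974, -11.89557], [1.714, 2.000]].
Δ = (-1.722, 5.556), so (s, t)₂ = (-2.579, 1.843).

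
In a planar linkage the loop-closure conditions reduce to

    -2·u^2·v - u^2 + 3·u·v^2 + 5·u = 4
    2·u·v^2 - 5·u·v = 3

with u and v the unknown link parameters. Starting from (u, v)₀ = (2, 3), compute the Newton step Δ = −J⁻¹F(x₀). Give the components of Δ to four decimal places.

(13.0000, -3.0000)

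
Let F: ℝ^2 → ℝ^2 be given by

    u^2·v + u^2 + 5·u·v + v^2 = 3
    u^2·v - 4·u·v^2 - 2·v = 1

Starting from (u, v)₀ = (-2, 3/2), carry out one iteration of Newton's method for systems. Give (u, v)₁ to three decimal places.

At (-2, 3/2): F = (-5.750, 20.000).
Jacobian J = [[2·u·v + 2·u + 5·v, u^2 + 5·u + 2·v], [2·u·v - 4·v^2, u^2 - 8·u·v - 2]].
At the point, J = [[-2.500, -3.000], [-15.000, 26.000]] (det J = -110.000).
Solving J·Δ = −F gives Δ = (-0.814, -1.239).
Then the next iterate is (u, v)₁ = (-2.814, 0.261).

(-2.814, 0.261)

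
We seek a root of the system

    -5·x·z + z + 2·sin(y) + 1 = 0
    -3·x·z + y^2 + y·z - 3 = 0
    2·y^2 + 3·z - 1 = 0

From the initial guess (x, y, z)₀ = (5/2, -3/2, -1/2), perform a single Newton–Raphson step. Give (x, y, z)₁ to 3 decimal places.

At (5/2, -3/2, -1/2): F = (4.75501, 3.750, 2.000).
Jacobian J = [[-5·z, 2·cos(y), -5·x + 1], [-3·z, 2·y + z, -3·x + y], [0, 4·y, 3]].
At the point, J = [[2.500, 0.14147, -11.500], [1.500, -3.500, -9.000], [0.000, -6.000, 3.000]] (det J = -58.38663).
Solving J·Δ = −F gives Δ = (-2.271, 0.295, -0.077).
Then the next iterate is (x, y, z)₁ = (0.229, -1.205, -0.577).

(0.229, -1.205, -0.577)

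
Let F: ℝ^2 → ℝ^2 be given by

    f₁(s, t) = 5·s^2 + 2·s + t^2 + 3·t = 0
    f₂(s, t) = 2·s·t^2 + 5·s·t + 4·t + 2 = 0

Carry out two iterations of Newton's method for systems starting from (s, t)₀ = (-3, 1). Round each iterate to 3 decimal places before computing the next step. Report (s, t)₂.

(-0.526, 1.096)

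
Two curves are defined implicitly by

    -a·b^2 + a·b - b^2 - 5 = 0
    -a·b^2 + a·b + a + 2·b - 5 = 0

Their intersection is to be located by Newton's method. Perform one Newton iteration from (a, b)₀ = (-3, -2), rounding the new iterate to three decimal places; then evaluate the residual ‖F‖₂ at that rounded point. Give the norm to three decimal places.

At (-3, -2): F = (9.000, 6.000).
Jacobian J = [[-b^2 + b, -2·a·b + a - 2·b], [-b^2 + b + 1, -2·a·b + a + 2]].
At the point, J = [[-6.000, -11.000], [-5.000, -13.000]] (det J = 23.000).
Solving J·Δ = −F gives Δ = (2.217, -0.391).
Then the next iterate is (a, b)₁ = (-0.783, -2.391).
Re-evaluating at (-0.783, -2.391): F = (-4.36841, -4.21653), so ‖F‖₂ = 6.071.

6.071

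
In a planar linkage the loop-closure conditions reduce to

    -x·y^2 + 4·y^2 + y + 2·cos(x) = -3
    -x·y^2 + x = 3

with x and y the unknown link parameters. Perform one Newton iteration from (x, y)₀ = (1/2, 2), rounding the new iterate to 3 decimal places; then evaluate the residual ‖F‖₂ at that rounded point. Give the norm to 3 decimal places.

6.969

At (1/2, 2): F = (20.75517, -4.500).
Jacobian J = [[-y^2 - 2·sin(x), -2·x·y + 8·y + 1], [-y^2 + 1, -2·x·y]].
At the point, J = [[-4.95885, 15.000], [-3.000, -2.000]] (det J = 54.91770).
Solving J·Δ = −F gives Δ = (-0.473, -1.540).
Then the next iterate is (x, y)₁ = (0.027, 0.460).
Re-evaluating at (0.027, 0.460): F = (6.29996, -2.97871), so ‖F‖₂ = 6.969.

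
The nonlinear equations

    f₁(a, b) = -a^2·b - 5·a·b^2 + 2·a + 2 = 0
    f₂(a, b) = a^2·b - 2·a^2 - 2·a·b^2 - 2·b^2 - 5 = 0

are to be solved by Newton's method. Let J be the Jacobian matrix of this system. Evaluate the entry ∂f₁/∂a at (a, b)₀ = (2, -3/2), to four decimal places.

-3.2500

∂f₁/∂a = -2·a·b - 5·b^2 + 2.
At (2, -3/2) this is -3.2500.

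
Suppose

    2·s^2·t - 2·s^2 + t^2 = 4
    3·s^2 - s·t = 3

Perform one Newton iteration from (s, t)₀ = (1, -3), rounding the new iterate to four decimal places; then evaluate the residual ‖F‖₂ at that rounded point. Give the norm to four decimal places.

0.9722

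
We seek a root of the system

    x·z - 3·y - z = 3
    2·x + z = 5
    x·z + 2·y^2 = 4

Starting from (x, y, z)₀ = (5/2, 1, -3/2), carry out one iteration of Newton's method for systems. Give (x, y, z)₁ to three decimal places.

(1.700, 0.200, 1.600)

At (5/2, 1, -3/2): F = (-8.250, -1.500, -5.750).
Jacobian J = [[z, -3, x - 1], [2, 0, 1], [z, 4·y, x]].
At the point, J = [[-1.500, -3.000, 1.500], [2.000, 0.000, 1.000], [-1.500, 4.000, 2.500]] (det J = 37.500).
Solving J·Δ = −F gives Δ = (-0.800, -0.800, 3.100).
Then the next iterate is (x, y, z)₁ = (1.700, 0.200, 1.600).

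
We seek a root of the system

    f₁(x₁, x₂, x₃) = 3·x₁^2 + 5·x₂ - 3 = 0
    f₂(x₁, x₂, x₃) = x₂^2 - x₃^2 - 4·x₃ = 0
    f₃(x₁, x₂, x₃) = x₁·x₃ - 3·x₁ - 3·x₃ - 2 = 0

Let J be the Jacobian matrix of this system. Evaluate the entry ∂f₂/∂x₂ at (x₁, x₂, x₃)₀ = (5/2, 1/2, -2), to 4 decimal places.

1.0000

∂f₂/∂x₂ = 2·x₂.
At (5/2, 1/2, -2) this is 1.0000.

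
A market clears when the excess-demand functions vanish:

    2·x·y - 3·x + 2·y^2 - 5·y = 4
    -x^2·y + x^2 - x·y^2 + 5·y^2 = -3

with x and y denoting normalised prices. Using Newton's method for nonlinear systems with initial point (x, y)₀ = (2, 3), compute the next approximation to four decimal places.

(2.7511, 2.3406)

At (2, 3): F = (5.0000, 22.0000).
Jacobian J = [[2·y - 3, 2·x + 4·y - 5], [-2·x·y + 2·x - y^2, -x^2 - 2·x·y + 10·y]].
At the point, J = [[3.0000, 11.0000], [-17.0000, 14.0000]] (det J = 229.0000).
Solving J·Δ = −F gives Δ = (0.7511, -0.6594).
Then the next iterate is (x, y)₁ = (2.7511, 2.3406).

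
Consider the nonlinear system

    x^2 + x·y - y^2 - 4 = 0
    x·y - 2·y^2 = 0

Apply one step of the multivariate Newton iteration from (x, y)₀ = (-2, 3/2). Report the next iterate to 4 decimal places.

(-2.1636, 0.5318)

At (-2, 3/2): F = (-5.2500, -7.5000).
Jacobian J = [[2·x + y, x - 2·y], [y, x - 4·y]].
At the point, J = [[-2.5000, -5.0000], [1.5000, -8.0000]] (det J = 27.5000).
Solving J·Δ = −F gives Δ = (-0.1636, -0.9682).
Then the next iterate is (x, y)₁ = (-2.1636, 0.5318).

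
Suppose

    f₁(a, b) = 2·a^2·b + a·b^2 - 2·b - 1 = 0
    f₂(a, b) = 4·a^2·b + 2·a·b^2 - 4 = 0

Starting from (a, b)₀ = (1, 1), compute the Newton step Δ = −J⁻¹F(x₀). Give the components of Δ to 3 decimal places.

At (1, 1): F = (0.000, 2.000).
Jacobian J = [[4·a·b + b^2, 2·a^2 + 2·a·b - 2], [8·a·b + 2·b^2, 4·a^2 + 4·a·b]].
At the point, J = [[5.000, 2.000], [10.000, 8.000]] (det J = 20.000).
Solving J·Δ = −F gives Δ = (0.200, -0.500).

(0.200, -0.500)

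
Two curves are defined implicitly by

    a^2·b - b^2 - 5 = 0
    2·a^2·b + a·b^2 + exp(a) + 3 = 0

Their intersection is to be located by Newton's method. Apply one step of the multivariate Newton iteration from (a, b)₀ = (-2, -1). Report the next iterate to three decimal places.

At (-2, -1): F = (-10.000, -6.86466).
Jacobian J = [[2·a·b, a^2 - 2·b], [4·a·b + b^2 + exp(a), 2·a^2 + 2·a·b]].
At the point, J = [[4.000, 6.000], [9.13534, 12.000]] (det J = -6.81201).
Solving J·Δ = −F gives Δ = (-11.570, 9.380).
Then the next iterate is (a, b)₁ = (-13.570, 8.380).

(-13.570, 8.380)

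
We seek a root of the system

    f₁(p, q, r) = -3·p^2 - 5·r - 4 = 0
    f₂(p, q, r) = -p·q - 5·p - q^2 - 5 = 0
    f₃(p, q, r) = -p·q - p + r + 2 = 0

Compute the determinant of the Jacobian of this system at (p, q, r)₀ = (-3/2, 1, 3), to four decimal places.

45.5000

J = [[-6·p, 0, -5], [-q - 5, -p - 2·q, 0], [-q - 1, -p, 1]].
At the point, J = [[9.0000, 0.0000, -5.0000], [-6.0000, -0.5000, 0.0000], [-2.0000, 1.5000, 1.0000]].
det J = 45.5000.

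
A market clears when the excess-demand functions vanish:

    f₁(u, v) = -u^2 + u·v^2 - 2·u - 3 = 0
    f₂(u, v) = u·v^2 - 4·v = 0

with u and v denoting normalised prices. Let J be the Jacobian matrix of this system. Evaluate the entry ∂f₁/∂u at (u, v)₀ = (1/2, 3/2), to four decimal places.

-0.7500

∂f₁/∂u = -2·u + v^2 - 2.
At (1/2, 3/2) this is -0.7500.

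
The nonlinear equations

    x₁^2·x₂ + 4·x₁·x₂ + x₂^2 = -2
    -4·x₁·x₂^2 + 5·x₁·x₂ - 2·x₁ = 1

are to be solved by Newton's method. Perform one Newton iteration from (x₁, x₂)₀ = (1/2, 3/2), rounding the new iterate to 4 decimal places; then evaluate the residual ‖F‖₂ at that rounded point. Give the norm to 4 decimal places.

10.8854

At (1/2, 3/2): F = (7.6250, -2.7500).
Jacobian J = [[2·x₁·x₂ + 4·x₂, x₁^2 + 4·x₁ + 2·x₂], [-4·x₂^2 + 5·x₂ - 2, -8·x₁·x₂ + 5·x₁]].
At the point, J = [[7.5000, 5.2500], [-3.5000, -3.5000]] (det J = -7.8750).
Solving J·Δ = −F gives Δ = (-1.5556, 0.7698).
Then the next iterate is (x₁, x₂)₁ = (-1.0556, 2.2698).
Re-evaluating at (-1.0556, 2.2698): F = (0.097207, 10.884967), so ‖F‖₂ = 10.8854.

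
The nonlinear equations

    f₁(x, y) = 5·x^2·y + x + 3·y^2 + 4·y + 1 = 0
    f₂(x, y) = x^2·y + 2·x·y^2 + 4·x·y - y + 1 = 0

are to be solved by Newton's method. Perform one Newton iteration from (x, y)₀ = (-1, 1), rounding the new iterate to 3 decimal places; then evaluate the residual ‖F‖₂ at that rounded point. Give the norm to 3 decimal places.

16.324

At (-1, 1): F = (12.000, -5.000).
Jacobian J = [[10·x·y + 1, 5·x^2 + 6·y + 4], [2·x·y + 2·y^2 + 4·y, x^2 + 4·x·y + 4·x - 1]].
At the point, J = [[-9.000, 15.000], [4.000, -8.000]] (det J = 12.000).
Solving J·Δ = −F gives Δ = (1.750, 0.250).
Then the next iterate is (x, y)₁ = (0.750, 1.250).
Re-evaluating at (0.750, 1.250): F = (14.95312, 6.54688), so ‖F‖₂ = 16.324.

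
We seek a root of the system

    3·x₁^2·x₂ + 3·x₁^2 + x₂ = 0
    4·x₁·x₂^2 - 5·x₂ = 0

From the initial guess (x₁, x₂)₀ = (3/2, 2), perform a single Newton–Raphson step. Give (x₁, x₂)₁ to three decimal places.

At (3/2, 2): F = (22.250, 14.000).
Jacobian J = [[6·x₁·x₂ + 6·x₁, 3·x₁^2 + 1], [4·x₂^2, 8·x₁·x₂ - 5]].
At the point, J = [[27.000, 7.750], [16.000, 19.000]] (det J = 389.000).
Solving J·Δ = −F gives Δ = (-0.808, -0.057).
Then the next iterate is (x₁, x₂)₁ = (0.692, 1.943).

(0.692, 1.943)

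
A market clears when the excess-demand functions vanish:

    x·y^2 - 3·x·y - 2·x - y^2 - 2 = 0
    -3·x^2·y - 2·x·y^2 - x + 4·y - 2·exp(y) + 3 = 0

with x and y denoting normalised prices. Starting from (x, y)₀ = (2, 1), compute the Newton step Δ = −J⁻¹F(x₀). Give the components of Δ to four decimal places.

At (2, 1): F = (-11.0000, -16.436564).
Jacobian J = [[y^2 - 3·y - 2, 2·x·y - 3·x - 2·y], [-6·x·y - 2·y^2 - 1, -3·x^2 - 4·x·y - 2·exp(y) + 4]].
At the point, J = [[-4.0000, -4.0000], [-15.0000, -21.436564]] (det J = 25.746255).
Solving J·Δ = −F gives Δ = (-6.6051, 3.8551).

(-6.6051, 3.8551)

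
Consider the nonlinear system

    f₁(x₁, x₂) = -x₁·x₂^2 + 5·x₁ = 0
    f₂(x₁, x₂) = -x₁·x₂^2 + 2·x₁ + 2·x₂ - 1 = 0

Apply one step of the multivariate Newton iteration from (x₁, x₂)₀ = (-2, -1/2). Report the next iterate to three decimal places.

(1.143, 2.214)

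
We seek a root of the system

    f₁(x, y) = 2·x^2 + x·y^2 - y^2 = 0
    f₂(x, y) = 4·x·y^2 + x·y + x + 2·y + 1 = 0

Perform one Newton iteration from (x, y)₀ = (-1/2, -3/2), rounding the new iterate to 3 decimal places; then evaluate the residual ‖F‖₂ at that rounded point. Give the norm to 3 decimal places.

1.927

At (-1/2, -3/2): F = (-2.875, -6.250).
Jacobian J = [[4·x + y^2, 2·x·y - 2·y], [4·y^2 + y + 1, 8·x·y + x + 2]].
At the point, J = [[0.250, 4.500], [8.500, 7.500]] (det J = -36.375).
Solving J·Δ = −F gives Δ = (0.180, 0.629).
Then the next iterate is (x, y)₁ = (-0.320, -0.871).
Re-evaluating at (-0.320, -0.871): F = (-0.79661, -1.75434), so ‖F‖₂ = 1.927.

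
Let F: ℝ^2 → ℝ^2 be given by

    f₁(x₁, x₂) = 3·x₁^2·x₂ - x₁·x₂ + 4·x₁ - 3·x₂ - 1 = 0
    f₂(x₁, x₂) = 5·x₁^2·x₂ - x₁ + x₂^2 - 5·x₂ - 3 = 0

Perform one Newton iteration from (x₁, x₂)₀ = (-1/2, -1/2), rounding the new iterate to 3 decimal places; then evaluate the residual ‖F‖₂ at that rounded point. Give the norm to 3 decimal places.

At (-1/2, -1/2): F = (-2.125, -0.375).
Jacobian J = [[6·x₁·x₂ - x₂ + 4, 3·x₁^2 - x₁ - 3], [10·x₁·x₂ - 1, 5·x₁^2 + 2·x₂ - 5]].
At the point, J = [[6.000, -1.750], [1.500, -4.750]] (det J = -25.875).
Solving J·Δ = −F gives Δ = (0.365, 0.036).
Then the next iterate is (x₁, x₂)₁ = (-0.135, -0.464).
Re-evaluating at (-0.135, -0.464): F = (-0.23601, -0.37199), so ‖F‖₂ = 0.441.

0.441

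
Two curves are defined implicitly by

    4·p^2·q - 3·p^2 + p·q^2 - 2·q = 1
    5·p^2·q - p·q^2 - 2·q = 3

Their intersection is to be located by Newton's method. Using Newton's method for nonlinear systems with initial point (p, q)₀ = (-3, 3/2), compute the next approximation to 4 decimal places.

(-0.6225, 2.3478)

At (-3, 3/2): F = (16.2500, 68.2500).
Jacobian J = [[8·p·q - 6·p + q^2, 4·p^2 + 2·p·q - 2], [10·p·q - q^2, 5·p^2 - 2·p·q - 2]].
At the point, J = [[-15.7500, 25.0000], [-47.2500, 52.0000]] (det J = 362.2500).
Solving J·Δ = −F gives Δ = (2.3775, 0.8478).
Then the next iterate is (p, q)₁ = (-0.6225, 2.3478).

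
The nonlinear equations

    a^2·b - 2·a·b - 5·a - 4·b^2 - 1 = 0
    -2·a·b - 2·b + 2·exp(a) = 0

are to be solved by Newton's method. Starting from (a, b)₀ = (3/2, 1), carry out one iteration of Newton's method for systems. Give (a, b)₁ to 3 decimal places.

(0.253, 0.056)

At (3/2, 1): F = (-13.250, 3.96338).
Jacobian J = [[2·a·b - 2·b - 5, a^2 - 2·a - 8·b], [-2·b + 2·exp(a), -2·a - 2]].
At the point, J = [[-4.000, -8.750], [6.96338, -5.000]] (det J = 80.92956).
Solving J·Δ = −F gives Δ = (-1.247, -0.944).
Then the next iterate is (a, b)₁ = (0.253, 0.056).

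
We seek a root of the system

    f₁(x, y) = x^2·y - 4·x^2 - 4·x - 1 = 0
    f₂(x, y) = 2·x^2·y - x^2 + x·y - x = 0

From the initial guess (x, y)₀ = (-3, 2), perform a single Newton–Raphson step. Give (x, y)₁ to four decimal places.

At (-3, 2): F = (-7.0000, 24.0000).
Jacobian J = [[2·x·y - 8·x - 4, x^2], [4·x·y - 2·x + y - 1, 2·x^2 + x]].
At the point, J = [[8.0000, 9.0000], [-17.0000, 15.0000]] (det J = 273.0000).
Solving J·Δ = −F gives Δ = (1.1758, -0.2674).
Then the next iterate is (x, y)₁ = (-1.8242, 1.7326).

(-1.8242, 1.7326)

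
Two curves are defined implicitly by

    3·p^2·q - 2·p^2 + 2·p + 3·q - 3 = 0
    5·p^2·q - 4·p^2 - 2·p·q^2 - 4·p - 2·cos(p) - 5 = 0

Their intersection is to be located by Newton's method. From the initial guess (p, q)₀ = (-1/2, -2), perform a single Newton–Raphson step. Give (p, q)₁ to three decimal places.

(1.059, -2.957)

At (-1/2, -2): F = (-12.000, -4.25517).
Jacobian J = [[6·p·q - 4·p + 2, 3·p^2 + 3], [10·p·q - 8·p - 2·q^2 + 2·sin(p) - 4, 5·p^2 - 4·p·q]].
At the point, J = [[10.000, 3.750], [1.04115, -2.750]] (det J = -31.40431).
Solving J·Δ = −F gives Δ = (1.559, -0.957).
Then the next iterate is (p, q)₁ = (1.059, -2.957).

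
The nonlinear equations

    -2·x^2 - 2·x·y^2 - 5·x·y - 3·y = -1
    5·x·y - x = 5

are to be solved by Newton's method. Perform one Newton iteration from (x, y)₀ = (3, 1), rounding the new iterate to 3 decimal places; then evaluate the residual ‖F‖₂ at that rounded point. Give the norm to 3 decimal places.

At (3, 1): F = (-41.000, 7.000).
Jacobian J = [[-4·x - 2·y^2 - 5·y, -4·x·y - 5·x - 3], [5·y - 1, 5·x]].
At the point, J = [[-19.000, -30.000], [4.000, 15.000]] (det J = -165.000).
Solving J·Δ = −F gives Δ = (-2.455, 0.188).
Then the next iterate is (x, y)₁ = (0.545, 1.188).
Re-evaluating at (0.545, 1.188): F = (-7.93371, -2.30770), so ‖F‖₂ = 8.263.

8.263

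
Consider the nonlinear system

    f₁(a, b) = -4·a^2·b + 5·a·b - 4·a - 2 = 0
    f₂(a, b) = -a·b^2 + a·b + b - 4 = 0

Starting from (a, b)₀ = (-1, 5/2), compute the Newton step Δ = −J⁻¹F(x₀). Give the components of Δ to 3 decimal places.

At (-1, 5/2): F = (-20.500, 2.250).
Jacobian J = [[-8·a·b + 5·b - 4, -4·a^2 + 5·a], [-b^2 + b, -2·a·b + a + 1]].
At the point, J = [[28.500, -9.000], [-3.750, 5.000]] (det J = 108.750).
Solving J·Δ = −F gives Δ = (0.756, 0.117).

(0.756, 0.117)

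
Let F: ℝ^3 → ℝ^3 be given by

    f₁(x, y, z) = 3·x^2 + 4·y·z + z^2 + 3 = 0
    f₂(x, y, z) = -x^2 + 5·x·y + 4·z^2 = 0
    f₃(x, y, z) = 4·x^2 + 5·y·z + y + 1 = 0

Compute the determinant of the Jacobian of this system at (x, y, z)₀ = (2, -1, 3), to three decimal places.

-1748.000

J = [[6·x, 4·z, 4·y + 2·z], [-2·x + 5·y, 5·x, 8·z], [8·x, 5·z + 1, 5·y]].
At the point, J = [[12.000, 12.000, 2.000], [-9.000, 10.000, 24.000], [16.000, 16.000, -5.000]].
det J = -1748.000.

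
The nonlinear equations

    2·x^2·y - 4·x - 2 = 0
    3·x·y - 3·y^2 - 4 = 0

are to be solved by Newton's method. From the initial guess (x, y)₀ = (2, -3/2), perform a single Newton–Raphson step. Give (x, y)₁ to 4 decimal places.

(1.1569, -0.4363)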